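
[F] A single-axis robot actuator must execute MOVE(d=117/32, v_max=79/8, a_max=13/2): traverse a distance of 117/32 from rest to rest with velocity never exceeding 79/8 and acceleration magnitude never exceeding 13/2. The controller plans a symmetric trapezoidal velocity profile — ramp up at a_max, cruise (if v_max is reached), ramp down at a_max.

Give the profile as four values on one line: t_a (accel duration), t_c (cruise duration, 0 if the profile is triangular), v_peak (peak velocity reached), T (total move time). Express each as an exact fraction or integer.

t_a=3/4 t_c=0 v_peak=39/8 T=3/2

(v_max)²/a_max = (79/8)²/(13/2) = 6241/416
117/32 < 6241/416 so t_c = 0
v_peak = √(117/32·13/2) = √(1521/64) = 39/8
t_a = (39/8)/(13/2) = 3/4; t_c = 0
T = 2·3/4 = 3/2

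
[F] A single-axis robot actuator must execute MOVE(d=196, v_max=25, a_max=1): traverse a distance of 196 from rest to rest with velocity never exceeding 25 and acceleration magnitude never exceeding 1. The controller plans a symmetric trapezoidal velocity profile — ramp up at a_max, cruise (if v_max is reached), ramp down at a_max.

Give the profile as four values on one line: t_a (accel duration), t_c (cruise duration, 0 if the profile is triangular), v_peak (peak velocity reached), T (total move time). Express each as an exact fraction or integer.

t_a=14 t_c=0 v_peak=14 T=28

(v_max)²/a_max = 25²/1 = 625
196 < 625 ⇒ no cruise
v_peak = √(196·1) = √196 = 14
t_a = 14/1 = 14; t_c = 0
T = 2·14 = 28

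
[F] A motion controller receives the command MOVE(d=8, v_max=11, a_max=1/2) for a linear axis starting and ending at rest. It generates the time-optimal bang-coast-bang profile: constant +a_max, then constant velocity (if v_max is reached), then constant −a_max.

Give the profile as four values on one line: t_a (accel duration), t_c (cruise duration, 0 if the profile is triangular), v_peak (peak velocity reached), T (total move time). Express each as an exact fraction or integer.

v_max²/a_max = 11²/(1/2) = 242
8 < 242 → triangular
v_peak = √(8·1/2) = √4 = 2
t_a = 2/(1/2) = 4; t_c = 0
T = 2·4 = 8

t_a=4 t_c=0 v_peak=2 T=8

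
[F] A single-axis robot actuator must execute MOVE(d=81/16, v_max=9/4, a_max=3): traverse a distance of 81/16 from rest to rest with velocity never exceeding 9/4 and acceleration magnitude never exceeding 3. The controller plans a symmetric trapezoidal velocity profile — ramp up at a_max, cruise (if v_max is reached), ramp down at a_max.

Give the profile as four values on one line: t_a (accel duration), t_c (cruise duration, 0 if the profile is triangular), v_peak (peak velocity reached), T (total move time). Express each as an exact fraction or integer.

t_a=3/4 t_c=3/2 v_peak=9/4 T=3

v_max²/a_max = (9/4)²/3 = 27/16
81/16 ≥ 27/16 so v_max reached
t_a = (9/4)/3 = 3/4; v_peak = 9/4
d_cruise = 81/16 − 27/16 = 27/8; t_c = (27/8)/(9/4) = 3/2
T = 2·3/4 + 3/2 = 3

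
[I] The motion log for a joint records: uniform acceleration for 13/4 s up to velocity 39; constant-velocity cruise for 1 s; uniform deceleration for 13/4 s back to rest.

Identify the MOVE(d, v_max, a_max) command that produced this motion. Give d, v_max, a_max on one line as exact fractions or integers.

d=663/4 v_max=39 a_max=12

a_max = 39/(13/4) = 12
d_a = ½·39·13/4 = 507/8; d_c = 39·1 = 39
d = 2·507/8 + 39 = 663/4
t_c = 1 > 0 ⇒ limit active, v_max = 39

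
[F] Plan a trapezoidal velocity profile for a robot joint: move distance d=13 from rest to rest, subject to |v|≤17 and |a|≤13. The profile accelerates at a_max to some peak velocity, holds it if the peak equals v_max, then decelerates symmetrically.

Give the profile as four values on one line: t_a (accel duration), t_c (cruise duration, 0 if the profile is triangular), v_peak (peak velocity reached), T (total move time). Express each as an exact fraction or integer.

t_a=1 t_c=0 v_peak=13 T=2

vₘ²/aₘ = 17²/13 = 289/13
13 < 289/13 → triangular
v_peak = √(13·13) = √169 = 13
t_a = 13/13 = 1; t_c = 0
T = 2·1 = 2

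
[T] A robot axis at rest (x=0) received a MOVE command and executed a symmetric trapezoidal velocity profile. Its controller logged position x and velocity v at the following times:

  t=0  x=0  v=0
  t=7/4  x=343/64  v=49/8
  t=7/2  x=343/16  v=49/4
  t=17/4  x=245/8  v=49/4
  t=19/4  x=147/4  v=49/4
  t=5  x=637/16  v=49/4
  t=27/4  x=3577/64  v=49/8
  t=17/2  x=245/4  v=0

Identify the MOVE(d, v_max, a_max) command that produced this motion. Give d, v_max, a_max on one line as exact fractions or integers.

d=245/4 v_max=49/4 a_max=7/2

final state: t=17/2, x=245/4, v=0 → d = 245/4
a_max = (49/8−0)/(7/4−0) = 7/2
max v = 49/4 over t∈[7/2,5] → v_max = 49/4
check: 49/4·(7/2+3/2) = 245/4 ✓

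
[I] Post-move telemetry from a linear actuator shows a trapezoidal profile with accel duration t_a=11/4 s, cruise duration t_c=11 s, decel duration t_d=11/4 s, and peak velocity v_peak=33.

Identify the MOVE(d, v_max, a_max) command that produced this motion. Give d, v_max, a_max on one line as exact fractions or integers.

d=1815/4 v_max=33 a_max=12

a_max = 33/(11/4) = 12
d_a = ½·33·11/4 = 363/8; d_c = 33·11 = 363
d = 2·363/8 + 363 = 1815/4
t_c = 11 > 0 so v_max = 33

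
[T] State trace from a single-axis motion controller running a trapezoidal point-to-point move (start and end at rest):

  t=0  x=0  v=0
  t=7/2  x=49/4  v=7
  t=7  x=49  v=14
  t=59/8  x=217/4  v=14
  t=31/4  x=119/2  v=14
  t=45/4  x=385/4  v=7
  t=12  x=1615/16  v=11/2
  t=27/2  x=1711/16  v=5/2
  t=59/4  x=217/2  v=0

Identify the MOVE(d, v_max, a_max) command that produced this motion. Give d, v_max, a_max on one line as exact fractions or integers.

final state: t=59/4, x=217/2, v=0 → d = 217/2
a_max = (7−0)/(7/2−0) = 2
max v = 14 over t∈[7,31/4] → v_max = 14
check: 14·(7+3/4) = 217/2 ✓

d=217/2 v_max=14 a_max=2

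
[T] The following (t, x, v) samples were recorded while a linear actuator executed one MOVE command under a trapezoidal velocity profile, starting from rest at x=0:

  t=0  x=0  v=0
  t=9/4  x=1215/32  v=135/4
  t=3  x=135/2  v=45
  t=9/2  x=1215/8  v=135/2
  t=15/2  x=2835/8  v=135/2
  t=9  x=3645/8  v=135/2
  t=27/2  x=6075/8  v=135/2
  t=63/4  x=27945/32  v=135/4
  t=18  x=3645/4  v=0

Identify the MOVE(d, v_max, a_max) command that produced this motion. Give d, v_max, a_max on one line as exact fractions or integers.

d=3645/4 v_max=135/2 a_max=15

final state: t=18, x=3645/4, v=0 → d = 3645/4
a_max = (135/4−0)/(9/4−0) = 15
max v = 135/2 over t∈[9/2,27/2] → v_max = 135/2
check: 135/2·(9/2+9) = 3645/4 ✓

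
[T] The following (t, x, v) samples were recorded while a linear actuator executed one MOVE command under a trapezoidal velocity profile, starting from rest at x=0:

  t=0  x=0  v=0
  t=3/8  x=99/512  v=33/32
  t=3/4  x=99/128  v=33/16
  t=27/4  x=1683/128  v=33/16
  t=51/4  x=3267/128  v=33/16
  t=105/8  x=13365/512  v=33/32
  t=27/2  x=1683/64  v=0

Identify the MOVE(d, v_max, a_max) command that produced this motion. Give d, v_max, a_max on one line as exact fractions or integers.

final state: t=27/2, x=1683/64, v=0 → d = 1683/64
a_max = (33/32−0)/(3/8−0) = 11/4
max v = 33/16 over t∈[3/4,51/4] → v_max = 33/16
check: 33/16·(3/4+12) = 1683/64 ✓

d=1683/64 v_max=33/16 a_max=11/4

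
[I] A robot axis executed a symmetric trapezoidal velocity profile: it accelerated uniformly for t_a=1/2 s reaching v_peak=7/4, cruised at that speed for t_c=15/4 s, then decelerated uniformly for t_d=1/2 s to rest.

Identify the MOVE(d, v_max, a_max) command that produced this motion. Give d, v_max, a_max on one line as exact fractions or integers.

a_max = (7/4)/(1/2) = 7/2
d_a = ½·7/4·1/2 = 7/16; d_c = 7/4·15/4 = 105/16
d = 2·7/16 + 105/16 = 119/16
t_c = 15/4 > 0 → v_max = v_peak = 7/4

d=119/16 v_max=7/4 a_max=7/2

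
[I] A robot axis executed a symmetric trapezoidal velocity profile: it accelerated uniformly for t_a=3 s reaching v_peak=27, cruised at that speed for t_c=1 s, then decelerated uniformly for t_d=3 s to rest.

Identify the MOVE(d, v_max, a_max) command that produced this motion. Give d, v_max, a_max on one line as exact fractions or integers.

d=108 v_max=27 a_max=9

a_max = 27/3 = 9
d_a = ½·27·3 = 81/2; d_c = 27·1 = 27
d = 2·81/2 + 27 = 108
t_c = 1 > 0 ⇒ limit active, v_max = 27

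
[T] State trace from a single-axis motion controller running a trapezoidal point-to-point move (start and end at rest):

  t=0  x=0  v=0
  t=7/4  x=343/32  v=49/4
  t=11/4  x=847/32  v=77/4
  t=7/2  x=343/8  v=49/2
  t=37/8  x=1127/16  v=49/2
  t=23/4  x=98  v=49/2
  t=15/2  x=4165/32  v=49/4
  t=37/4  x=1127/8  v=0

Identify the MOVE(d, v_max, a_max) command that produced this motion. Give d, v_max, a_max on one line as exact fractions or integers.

d=1127/8 v_max=49/2 a_max=7

final state: t=37/4, x=1127/8, v=0 → d = 1127/8
a_max = (49/4−0)/(7/4−0) = 7
max v = 49/2 over t∈[7/2,23/4] → v_max = 49/2
check: 49/2·(7/2+9/4) = 1127/8 ✓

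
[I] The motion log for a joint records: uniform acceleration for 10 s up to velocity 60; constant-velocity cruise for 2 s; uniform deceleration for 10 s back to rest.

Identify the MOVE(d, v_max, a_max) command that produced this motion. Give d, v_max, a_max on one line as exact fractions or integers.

a_max = 60/10 = 6
d_a = ½·60·10 = 300; d_c = 60·2 = 120
d = 2·300 + 120 = 720
t_c = 2 > 0 → v_max = v_peak = 60

d=720 v_max=60 a_max=6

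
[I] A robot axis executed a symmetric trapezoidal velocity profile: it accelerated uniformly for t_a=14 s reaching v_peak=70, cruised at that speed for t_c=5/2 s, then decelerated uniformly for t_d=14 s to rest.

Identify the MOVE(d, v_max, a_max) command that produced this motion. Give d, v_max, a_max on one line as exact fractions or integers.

d=1155 v_max=70 a_max=5

a_max = 70/14 = 5
d_a = ½·70·14 = 490; d_c = 70·5/2 = 175
d = 2·490 + 175 = 1155
t_c = 5/2 > 0 → v_max = v_peak = 70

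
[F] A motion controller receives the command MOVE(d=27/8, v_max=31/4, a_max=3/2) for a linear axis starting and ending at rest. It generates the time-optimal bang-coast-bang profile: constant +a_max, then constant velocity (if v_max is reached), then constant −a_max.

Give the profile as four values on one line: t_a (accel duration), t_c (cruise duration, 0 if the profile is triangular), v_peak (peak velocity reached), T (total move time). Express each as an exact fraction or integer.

t_a=3/2 t_c=0 v_peak=9/4 T=3

(v_max)²/a_max = (31/4)²/(3/2) = 961/24
27/8 < 961/24 so t_c = 0
v_peak = √(27/8·3/2) = √(81/16) = 9/4
t_a = (9/4)/(3/2) = 3/2; t_c = 0
T = 2·3/2 = 3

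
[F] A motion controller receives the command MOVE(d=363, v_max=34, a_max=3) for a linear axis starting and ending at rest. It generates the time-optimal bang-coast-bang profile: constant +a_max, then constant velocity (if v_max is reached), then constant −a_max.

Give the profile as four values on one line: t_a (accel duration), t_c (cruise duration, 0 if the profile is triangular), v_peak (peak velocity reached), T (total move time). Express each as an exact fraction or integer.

(v_max)²/a_max = 34²/3 = 1156/3
363 < 1156/3 → triangular
v_peak = √(363·3) = √1089 = 33
t_a = 33/3 = 11; t_c = 0
T = 2·11 = 22

t_a=11 t_c=0 v_peak=33 T=22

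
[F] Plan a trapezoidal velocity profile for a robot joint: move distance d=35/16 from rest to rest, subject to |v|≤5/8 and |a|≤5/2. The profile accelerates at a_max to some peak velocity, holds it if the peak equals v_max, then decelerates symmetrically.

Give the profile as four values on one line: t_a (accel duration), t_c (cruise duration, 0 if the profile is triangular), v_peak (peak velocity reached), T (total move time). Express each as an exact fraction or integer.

vₘ²/aₘ = (5/8)²/(5/2) = 5/32
35/16 ≥ 5/32 so v_max reached
t_a = (5/8)/(5/2) = 1/4; v_peak = 5/8
d_cruise = 35/16 − 5/32 = 65/32; t_c = (65/32)/(5/8) = 13/4
T = 2·1/4 + 13/4 = 15/4

t_a=1/4 t_c=13/4 v_peak=5/8 T=15/4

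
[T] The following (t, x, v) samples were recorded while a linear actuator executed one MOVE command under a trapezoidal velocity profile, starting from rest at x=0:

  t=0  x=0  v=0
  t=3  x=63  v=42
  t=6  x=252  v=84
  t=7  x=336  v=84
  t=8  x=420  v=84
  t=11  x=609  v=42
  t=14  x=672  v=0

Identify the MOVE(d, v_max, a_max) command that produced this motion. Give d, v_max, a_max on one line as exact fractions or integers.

final state: t=14, x=672, v=0 → d = 672
a_max = (42−0)/(3−0) = 14
max v = 84 over t∈[6,8] → v_max = 84
check: 84·(6+2) = 672 ✓

d=672 v_max=84 a_max=14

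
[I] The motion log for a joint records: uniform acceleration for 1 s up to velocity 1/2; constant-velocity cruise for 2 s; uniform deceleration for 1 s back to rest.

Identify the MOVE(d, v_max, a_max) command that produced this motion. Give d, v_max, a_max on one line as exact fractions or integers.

a_max = (1/2)/1 = 1/2
d_a = ½·1/2·1 = 1/4; d_c = 1/2·2 = 1
d = 2·1/4 + 1 = 3/2
t_c = 2 > 0 ⇒ limit active, v_max = 1/2

d=3/2 v_max=1/2 a_max=1/2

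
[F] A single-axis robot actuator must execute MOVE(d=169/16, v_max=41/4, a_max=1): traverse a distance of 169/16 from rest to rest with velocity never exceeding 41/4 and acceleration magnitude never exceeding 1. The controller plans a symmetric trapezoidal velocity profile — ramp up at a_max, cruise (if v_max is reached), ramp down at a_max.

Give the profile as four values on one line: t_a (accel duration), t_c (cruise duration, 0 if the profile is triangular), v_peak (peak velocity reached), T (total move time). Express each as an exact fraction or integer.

t_a=13/4 t_c=0 v_peak=13/4 T=13/2

v_max²/a_max = (41/4)²/1 = 1681/16
169/16 < 1681/16 → triangular
v_peak = √(169/16·1) = √(169/16) = 13/4
t_a = (13/4)/1 = 13/4; t_c = 0
T = 2·13/4 = 13/2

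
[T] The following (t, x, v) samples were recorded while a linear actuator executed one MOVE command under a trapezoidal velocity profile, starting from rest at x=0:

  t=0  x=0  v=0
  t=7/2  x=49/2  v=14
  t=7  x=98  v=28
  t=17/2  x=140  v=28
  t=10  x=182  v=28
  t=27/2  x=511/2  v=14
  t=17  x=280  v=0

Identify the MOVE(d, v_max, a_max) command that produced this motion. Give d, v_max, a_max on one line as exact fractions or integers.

d=280 v_max=28 a_max=4

final state: t=17, x=280, v=0 → d = 280
a_max = (14−0)/(7/2−0) = 4
max v = 28 over t∈[7,10] → v_max = 28
check: 28·(7+3) = 280 ✓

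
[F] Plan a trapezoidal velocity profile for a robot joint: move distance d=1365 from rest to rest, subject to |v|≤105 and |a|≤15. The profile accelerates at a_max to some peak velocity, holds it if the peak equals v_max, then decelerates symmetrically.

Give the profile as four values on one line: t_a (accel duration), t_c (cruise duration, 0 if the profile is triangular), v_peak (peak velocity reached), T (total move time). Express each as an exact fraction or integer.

t_a=7 t_c=6 v_peak=105 T=20

v_max²/a_max = 105²/15 = 735
1365 ≥ 735 → trapezoidal
t_a = 105/15 = 7; v_peak = 105
d_cruise = 1365 − 735 = 630; t_c = 630/105 = 6
T = 2·7 + 6 = 20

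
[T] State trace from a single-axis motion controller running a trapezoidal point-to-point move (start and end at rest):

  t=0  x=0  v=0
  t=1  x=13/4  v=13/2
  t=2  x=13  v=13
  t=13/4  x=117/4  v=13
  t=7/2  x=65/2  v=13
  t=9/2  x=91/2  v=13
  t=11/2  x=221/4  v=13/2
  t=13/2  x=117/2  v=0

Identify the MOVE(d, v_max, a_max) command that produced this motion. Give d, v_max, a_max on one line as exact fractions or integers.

d=117/2 v_max=13 a_max=13/2

final state: t=13/2, x=117/2, v=0 → d = 117/2
a_max = (13/2−0)/(1−0) = 13/2
max v = 13 over t∈[2,9/2] → v_max = 13
check: 13·(2+5/2) = 117/2 ✓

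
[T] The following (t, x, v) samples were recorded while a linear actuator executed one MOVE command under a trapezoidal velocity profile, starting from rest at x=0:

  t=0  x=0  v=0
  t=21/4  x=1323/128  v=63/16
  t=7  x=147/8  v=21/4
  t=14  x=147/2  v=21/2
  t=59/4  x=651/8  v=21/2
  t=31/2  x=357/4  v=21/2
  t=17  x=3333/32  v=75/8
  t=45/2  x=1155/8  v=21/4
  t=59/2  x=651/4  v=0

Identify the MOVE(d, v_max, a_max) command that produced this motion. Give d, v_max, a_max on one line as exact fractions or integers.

final state: t=59/2, x=651/4, v=0 → d = 651/4
a_max = (63/16−0)/(21/4−0) = 3/4
max v = 21/2 over t∈[14,31/2] → v_max = 21/2
check: 21/2·(14+3/2) = 651/4 ✓

d=651/4 v_max=21/2 a_max=3/4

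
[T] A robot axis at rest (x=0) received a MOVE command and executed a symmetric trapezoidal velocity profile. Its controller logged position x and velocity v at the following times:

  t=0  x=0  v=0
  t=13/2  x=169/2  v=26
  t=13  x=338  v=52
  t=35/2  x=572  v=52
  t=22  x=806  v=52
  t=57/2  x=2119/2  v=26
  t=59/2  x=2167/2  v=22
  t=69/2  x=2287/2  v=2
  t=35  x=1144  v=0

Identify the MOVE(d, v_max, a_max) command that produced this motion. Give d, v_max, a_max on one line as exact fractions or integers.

d=1144 v_max=52 a_max=4

final state: t=35, x=1144, v=0 → d = 1144
a_max = (26−0)/(13/2−0) = 4
max v = 52 over t∈[13,22] → v_max = 52
check: 52·(13+9) = 1144 ✓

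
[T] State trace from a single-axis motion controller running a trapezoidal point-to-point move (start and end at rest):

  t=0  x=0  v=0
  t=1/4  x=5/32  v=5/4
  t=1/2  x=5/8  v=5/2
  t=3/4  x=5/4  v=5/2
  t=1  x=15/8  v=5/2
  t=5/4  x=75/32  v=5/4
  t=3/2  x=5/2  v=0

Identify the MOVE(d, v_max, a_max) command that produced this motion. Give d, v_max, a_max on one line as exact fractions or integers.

d=5/2 v_max=5/2 a_max=5

final state: t=3/2, x=5/2, v=0 → d = 5/2
a_max = (5/4−0)/(1/4−0) = 5
max v = 5/2 over t∈[1/2,1] → v_max = 5/2
check: 5/2·(1/2+1/2) = 5/2 ✓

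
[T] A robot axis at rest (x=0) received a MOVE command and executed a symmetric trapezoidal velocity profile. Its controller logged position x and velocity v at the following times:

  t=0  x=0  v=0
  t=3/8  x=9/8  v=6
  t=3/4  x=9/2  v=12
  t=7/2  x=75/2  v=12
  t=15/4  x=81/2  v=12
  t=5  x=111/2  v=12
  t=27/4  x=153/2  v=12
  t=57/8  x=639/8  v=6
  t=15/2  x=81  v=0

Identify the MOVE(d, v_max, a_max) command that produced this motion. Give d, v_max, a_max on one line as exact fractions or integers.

d=81 v_max=12 a_max=16

final state: t=15/2, x=81, v=0 → d = 81
a_max = (6−0)/(3/8−0) = 16
max v = 12 over t∈[3/4,27/4] → v_max = 12
check: 12·(3/4+6) = 81 ✓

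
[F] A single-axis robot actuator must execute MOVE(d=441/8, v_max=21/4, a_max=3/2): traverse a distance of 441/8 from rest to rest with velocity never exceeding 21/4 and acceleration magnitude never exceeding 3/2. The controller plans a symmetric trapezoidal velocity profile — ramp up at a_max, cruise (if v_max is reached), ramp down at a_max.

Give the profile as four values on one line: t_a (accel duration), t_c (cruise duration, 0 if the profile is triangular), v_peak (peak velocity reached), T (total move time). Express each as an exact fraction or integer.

vₘ²/aₘ = (21/4)²/(3/2) = 147/8
441/8 ≥ 147/8 so v_max reached
t_a = (21/4)/(3/2) = 7/2; v_peak = 21/4
d_cruise = 441/8 − 147/8 = 147/4; t_c = (147/4)/(21/4) = 7
T = 2·7/2 + 7 = 14

t_a=7/2 t_c=7 v_peak=21/4 T=14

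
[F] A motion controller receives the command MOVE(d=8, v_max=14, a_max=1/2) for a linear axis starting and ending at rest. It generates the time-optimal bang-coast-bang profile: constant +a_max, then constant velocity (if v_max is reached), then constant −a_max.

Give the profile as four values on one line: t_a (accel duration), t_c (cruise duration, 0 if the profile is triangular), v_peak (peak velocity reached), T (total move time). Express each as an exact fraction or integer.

(v_max)²/a_max = 14²/(1/2) = 392
8 < 392 ⇒ no cruise
v_peak = √(8·1/2) = √4 = 2
t_a = 2/(1/2) = 4; t_c = 0
T = 2·4 = 8

t_a=4 t_c=0 v_peak=2 T=8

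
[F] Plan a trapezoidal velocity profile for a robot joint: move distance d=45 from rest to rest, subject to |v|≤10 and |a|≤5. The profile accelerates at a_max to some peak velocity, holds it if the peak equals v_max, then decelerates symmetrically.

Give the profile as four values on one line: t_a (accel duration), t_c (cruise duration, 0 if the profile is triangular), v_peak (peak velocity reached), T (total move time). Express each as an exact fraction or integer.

vₘ²/aₘ = 10²/5 = 20
45 ≥ 20 → trapezoidal
t_a = 10/5 = 2; v_peak = 10
d_cruise = 45 − 20 = 25; t_c = 25/10 = 5/2
T = 2·2 + 5/2 = 13/2

t_a=2 t_c=5/2 v_peak=10 T=13/2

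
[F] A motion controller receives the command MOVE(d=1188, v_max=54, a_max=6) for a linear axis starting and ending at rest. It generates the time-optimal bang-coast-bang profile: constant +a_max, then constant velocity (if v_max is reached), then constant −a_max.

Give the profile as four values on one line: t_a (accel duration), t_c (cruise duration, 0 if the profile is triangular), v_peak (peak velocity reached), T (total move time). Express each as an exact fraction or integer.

t_a=9 t_c=13 v_peak=54 T=31

vₘ²/aₘ = 54²/6 = 486
1188 ≥ 486 so v_max reached
t_a = 54/6 = 9; v_peak = 54
d_cruise = 1188 − 486 = 702; t_c = 702/54 = 13
T = 2·9 + 13 = 31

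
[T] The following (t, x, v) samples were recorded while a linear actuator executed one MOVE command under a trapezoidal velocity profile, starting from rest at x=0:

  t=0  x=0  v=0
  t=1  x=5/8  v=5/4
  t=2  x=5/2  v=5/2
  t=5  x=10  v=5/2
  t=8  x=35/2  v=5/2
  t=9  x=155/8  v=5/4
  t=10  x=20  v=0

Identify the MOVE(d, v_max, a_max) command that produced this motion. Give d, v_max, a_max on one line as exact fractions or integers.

d=20 v_max=5/2 a_max=5/4

final state: t=10, x=20, v=0 → d = 20
a_max = (5/4−0)/(1−0) = 5/4
max v = 5/2 over t∈[2,8] → v_max = 5/2
check: 5/2·(2+6) = 20 ✓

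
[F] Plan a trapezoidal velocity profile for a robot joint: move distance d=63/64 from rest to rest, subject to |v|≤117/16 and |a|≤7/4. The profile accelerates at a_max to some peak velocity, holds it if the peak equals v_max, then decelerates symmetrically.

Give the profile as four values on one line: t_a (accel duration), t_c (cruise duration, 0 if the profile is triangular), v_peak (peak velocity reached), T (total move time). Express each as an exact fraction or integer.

(v_max)²/a_max = (117/16)²/(7/4) = 13689/448
63/64 < 13689/448 → triangular
v_peak = √(63/64·7/4) = √(441/256) = 21/16
t_a = (21/16)/(7/4) = 3/4; t_c = 0
T = 2·3/4 = 3/2

t_a=3/4 t_c=0 v_peak=21/16 T=3/2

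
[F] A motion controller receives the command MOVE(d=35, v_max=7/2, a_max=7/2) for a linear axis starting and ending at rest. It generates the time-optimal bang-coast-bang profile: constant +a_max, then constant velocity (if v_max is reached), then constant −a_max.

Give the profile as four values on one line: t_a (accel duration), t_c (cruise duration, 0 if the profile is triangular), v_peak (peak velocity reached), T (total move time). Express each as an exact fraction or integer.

(v_max)²/a_max = (7/2)²/(7/2) = 7/2
35 ≥ 7/2 ⇒ cruise phase
t_a = (7/2)/(7/2) = 1; v_peak = 7/2
d_cruise = 35 − 7/2 = 63/2; t_c = (63/2)/(7/2) = 9
T = 2·1 + 9 = 11

t_a=1 t_c=9 v_peak=7/2 T=11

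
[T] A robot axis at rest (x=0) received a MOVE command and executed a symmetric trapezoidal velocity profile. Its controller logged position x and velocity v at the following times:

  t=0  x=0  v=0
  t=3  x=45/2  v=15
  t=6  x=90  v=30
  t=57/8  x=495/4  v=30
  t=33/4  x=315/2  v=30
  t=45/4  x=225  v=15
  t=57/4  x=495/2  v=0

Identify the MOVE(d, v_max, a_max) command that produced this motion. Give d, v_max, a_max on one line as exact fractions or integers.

d=495/2 v_max=30 a_max=5

final state: t=57/4, x=495/2, v=0 → d = 495/2
a_max = (15−0)/(3−0) = 5
max v = 30 over t∈[6,33/4] → v_max = 30
check: 30·(6+9/4) = 495/2 ✓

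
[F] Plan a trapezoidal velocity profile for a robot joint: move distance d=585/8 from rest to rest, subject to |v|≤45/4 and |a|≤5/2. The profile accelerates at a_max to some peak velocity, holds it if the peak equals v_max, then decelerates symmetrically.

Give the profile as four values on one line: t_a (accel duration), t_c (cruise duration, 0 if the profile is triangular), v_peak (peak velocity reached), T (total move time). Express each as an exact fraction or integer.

t_a=9/2 t_c=2 v_peak=45/4 T=11

(v_max)²/a_max = (45/4)²/(5/2) = 405/8
585/8 ≥ 405/8 so v_max reached
t_a = (45/4)/(5/2) = 9/2; v_peak = 45/4
d_cruise = 585/8 − 405/8 = 45/2; t_c = (45/2)/(45/4) = 2
T = 2·9/2 + 2 = 11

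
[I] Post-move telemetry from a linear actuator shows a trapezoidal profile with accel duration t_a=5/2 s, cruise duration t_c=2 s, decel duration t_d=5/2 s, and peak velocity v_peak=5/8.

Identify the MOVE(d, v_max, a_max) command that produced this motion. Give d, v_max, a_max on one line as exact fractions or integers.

a_max = (5/8)/(5/2) = 1/4
d_a = ½·5/8·5/2 = 25/32; d_c = 5/8·2 = 5/4
d = 2·25/32 + 5/4 = 45/16
t_c = 2 > 0 → v_max = v_peak = 5/8

d=45/16 v_max=5/8 a_max=1/4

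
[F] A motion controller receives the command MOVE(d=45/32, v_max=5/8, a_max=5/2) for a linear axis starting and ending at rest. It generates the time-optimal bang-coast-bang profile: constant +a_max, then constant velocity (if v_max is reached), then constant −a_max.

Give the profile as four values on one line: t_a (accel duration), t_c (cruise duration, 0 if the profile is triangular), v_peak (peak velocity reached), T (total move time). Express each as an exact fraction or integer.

t_a=1/4 t_c=2 v_peak=5/8 T=5/2

(v_max)²/a_max = (5/8)²/(5/2) = 5/32
45/32 ≥ 5/32 so v_max reached
t_a = (5/8)/(5/2) = 1/4; v_peak = 5/8
d_cruise = 45/32 − 5/32 = 5/4; t_c = (5/4)/(5/8) = 2
T = 2·1/4 + 2 = 5/2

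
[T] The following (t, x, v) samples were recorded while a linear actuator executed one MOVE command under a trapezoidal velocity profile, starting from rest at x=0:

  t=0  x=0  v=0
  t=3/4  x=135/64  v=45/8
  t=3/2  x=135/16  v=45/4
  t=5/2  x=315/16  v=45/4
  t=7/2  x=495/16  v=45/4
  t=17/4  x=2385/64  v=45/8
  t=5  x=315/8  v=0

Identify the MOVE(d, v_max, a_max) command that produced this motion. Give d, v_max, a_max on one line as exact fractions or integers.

d=315/8 v_max=45/4 a_max=15/2

final state: t=5, x=315/8, v=0 → d = 315/8
a_max = (45/8−0)/(3/4−0) = 15/2
max v = 45/4 over t∈[3/2,7/2] → v_max = 45/4
check: 45/4·(3/2+2) = 315/8 ✓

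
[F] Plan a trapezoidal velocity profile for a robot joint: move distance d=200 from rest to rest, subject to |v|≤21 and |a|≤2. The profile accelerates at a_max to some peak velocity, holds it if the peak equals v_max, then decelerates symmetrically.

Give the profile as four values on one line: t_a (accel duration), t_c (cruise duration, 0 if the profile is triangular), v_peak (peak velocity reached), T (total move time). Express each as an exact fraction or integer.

v_max²/a_max = 21²/2 = 441/2
200 < 441/2 ⇒ no cruise
v_peak = √(200·2) = √400 = 20
t_a = 20/2 = 10; t_c = 0
T = 2·10 = 20

t_a=10 t_c=0 v_peak=20 T=20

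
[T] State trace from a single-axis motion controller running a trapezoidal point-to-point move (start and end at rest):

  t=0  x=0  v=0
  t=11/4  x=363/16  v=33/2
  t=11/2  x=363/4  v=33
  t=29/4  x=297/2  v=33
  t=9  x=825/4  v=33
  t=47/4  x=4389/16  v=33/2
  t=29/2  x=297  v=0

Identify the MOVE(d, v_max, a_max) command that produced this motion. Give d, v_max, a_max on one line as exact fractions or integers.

d=297 v_max=33 a_max=6

final state: t=29/2, x=297, v=0 → d = 297
a_max = (33/2−0)/(11/4−0) = 6
max v = 33 over t∈[11/2,9] → v_max = 33
check: 33·(11/2+7/2) = 297 ✓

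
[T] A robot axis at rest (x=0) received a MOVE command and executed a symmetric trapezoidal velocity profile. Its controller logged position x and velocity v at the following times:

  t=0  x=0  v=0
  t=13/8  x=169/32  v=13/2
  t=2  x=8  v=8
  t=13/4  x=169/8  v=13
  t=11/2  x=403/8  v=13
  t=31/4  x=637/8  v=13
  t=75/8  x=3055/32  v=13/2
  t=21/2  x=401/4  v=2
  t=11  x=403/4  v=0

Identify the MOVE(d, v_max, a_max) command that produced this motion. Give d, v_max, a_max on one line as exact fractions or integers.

final state: t=11, x=403/4, v=0 → d = 403/4
a_max = (13/2−0)/(13/8−0) = 4
max v = 13 over t∈[13/4,31/4] → v_max = 13
check: 13·(13/4+9/2) = 403/4 ✓

d=403/4 v_max=13 a_max=4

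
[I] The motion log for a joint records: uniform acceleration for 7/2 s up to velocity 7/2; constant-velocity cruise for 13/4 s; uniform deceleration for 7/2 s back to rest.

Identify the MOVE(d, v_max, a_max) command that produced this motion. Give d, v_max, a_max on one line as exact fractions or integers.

d=189/8 v_max=7/2 a_max=1

a_max = (7/2)/(7/2) = 1
d_a = ½·7/2·7/2 = 49/8; d_c = 7/2·13/4 = 91/8
d = 2·49/8 + 91/8 = 189/8
t_c = 13/4 > 0 so v_max = 7/2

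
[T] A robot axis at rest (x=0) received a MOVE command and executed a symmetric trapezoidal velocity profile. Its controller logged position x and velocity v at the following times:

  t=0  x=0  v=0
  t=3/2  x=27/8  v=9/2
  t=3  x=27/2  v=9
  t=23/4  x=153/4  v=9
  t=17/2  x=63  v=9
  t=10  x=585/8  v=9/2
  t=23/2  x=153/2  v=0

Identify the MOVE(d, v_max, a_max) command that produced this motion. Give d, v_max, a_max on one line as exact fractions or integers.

final state: t=23/2, x=153/2, v=0 → d = 153/2
a_max = (9/2−0)/(3/2−0) = 3
max v = 9 over t∈[3,17/2] → v_max = 9
check: 9·(3+11/2) = 153/2 ✓

d=153/2 v_max=9 a_max=3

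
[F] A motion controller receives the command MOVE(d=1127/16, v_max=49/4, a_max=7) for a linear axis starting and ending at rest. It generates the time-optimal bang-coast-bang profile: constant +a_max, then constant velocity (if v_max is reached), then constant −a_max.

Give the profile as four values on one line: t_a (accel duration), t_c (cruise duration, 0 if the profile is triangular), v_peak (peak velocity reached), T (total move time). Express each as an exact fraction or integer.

(v_max)²/a_max = (49/4)²/7 = 343/16
1127/16 ≥ 343/16 → trapezoidal
t_a = (49/4)/7 = 7/4; v_peak = 49/4
d_cruise = 1127/16 − 343/16 = 49; t_c = 49/(49/4) = 4
T = 2·7/4 + 4 = 15/2

t_a=7/4 t_c=4 v_peak=49/4 T=15/2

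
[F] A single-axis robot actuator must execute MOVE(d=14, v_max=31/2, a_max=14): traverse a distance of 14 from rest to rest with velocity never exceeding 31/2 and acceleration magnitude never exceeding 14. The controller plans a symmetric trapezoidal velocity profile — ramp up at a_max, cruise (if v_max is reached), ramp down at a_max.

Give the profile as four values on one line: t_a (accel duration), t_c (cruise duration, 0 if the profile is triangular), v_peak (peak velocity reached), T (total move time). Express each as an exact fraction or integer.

v_max²/a_max = (31/2)²/14 = 961/56
14 < 961/56 → triangular
v_peak = √(14·14) = √196 = 14
t_a = 14/14 = 1; t_c = 0
T = 2·1 = 2

t_a=1 t_c=0 v_peak=14 T=2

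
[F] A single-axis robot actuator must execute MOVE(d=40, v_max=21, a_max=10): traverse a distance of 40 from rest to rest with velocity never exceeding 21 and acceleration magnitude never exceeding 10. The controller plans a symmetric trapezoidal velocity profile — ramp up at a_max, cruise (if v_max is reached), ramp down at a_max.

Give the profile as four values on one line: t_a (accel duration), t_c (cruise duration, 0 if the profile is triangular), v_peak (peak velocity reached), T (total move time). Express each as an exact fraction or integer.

(v_max)²/a_max = 21²/10 = 441/10
40 < 441/10 ⇒ no cruise
v_peak = √(40·10) = √400 = 20
t_a = 20/10 = 2; t_c = 0
T = 2·2 = 4

t_a=2 t_c=0 v_peak=20 T=4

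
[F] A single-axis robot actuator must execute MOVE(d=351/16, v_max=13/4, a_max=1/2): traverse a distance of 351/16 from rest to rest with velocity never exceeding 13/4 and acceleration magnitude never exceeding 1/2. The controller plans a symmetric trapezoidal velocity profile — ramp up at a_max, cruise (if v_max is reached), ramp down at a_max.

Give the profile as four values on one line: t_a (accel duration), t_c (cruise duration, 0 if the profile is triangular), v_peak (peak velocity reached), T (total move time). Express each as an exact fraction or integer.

t_a=13/2 t_c=1/4 v_peak=13/4 T=53/4

(v_max)²/a_max = (13/4)²/(1/2) = 169/8
351/16 ≥ 169/8 so v_max reached
t_a = (13/4)/(1/2) = 13/2; v_peak = 13/4
d_cruise = 351/16 − 169/8 = 13/16; t_c = (13/16)/(13/4) = 1/4
T = 2·13/2 + 1/4 = 53/4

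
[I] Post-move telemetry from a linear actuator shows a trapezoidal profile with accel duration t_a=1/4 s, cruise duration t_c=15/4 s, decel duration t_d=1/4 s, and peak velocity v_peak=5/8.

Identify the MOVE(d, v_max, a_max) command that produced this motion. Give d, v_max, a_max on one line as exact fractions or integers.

d=5/2 v_max=5/8 a_max=5/2

a_max = (5/8)/(1/4) = 5/2
d_a = ½·5/8·1/4 = 5/64; d_c = 5/8·15/4 = 75/32
d = 2·5/64 + 75/32 = 5/2
t_c = 15/4 > 0 so v_max = 5/8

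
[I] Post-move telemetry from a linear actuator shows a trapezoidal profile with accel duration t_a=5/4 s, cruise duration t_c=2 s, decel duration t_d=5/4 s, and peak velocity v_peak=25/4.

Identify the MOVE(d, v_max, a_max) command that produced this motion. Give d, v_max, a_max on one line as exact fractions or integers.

d=325/16 v_max=25/4 a_max=5

a_max = (25/4)/(5/4) = 5
d_a = ½·25/4·5/4 = 125/32; d_c = 25/4·2 = 25/2
d = 2·125/32 + 25/2 = 325/16
t_c = 2 > 0 so v_max = 25/4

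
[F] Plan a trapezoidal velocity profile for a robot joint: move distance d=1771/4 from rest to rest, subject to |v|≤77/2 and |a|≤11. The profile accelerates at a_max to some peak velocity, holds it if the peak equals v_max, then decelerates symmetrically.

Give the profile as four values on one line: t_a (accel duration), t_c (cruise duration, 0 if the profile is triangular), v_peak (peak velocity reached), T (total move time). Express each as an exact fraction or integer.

vₘ²/aₘ = (77/2)²/11 = 539/4
1771/4 ≥ 539/4 ⇒ cruise phase
t_a = (77/2)/11 = 7/2; v_peak = 77/2
d_cruise = 1771/4 − 539/4 = 308; t_c = 308/(77/2) = 8
T = 2·7/2 + 8 = 15

t_a=7/2 t_c=8 v_peak=77/2 T=15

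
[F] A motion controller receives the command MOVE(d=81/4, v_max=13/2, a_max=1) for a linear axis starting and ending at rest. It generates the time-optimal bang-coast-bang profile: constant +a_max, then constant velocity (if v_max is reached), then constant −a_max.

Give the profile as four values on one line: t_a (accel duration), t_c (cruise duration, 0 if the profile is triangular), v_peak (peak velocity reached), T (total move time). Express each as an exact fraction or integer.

t_a=9/2 t_c=0 v_peak=9/2 T=9

vₘ²/aₘ = (13/2)²/1 = 169/4
81/4 < 169/4 so t_c = 0
v_peak = √(81/4·1) = √(81/4) = 9/2
t_a = (9/2)/1 = 9/2; t_c = 0
T = 2·9/2 = 9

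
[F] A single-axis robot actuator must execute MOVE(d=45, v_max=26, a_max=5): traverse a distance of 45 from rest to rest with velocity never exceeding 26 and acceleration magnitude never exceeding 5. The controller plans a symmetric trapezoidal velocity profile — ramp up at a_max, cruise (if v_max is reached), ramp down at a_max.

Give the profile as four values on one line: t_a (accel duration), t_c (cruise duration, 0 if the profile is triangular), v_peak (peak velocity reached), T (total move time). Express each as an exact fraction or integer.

v_max²/a_max = 26²/5 = 676/5
45 < 676/5 so t_c = 0
v_peak = √(45·5) = √225 = 15
t_a = 15/5 = 3; t_c = 0
T = 2·3 = 6

t_a=3 t_c=0 v_peak=15 T=6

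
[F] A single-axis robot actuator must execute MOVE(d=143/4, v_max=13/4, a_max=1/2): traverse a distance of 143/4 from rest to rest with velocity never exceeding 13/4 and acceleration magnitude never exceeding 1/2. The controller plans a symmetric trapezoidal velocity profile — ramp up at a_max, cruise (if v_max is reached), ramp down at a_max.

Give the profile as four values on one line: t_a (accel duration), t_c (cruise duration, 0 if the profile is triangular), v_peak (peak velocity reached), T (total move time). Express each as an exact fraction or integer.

t_a=13/2 t_c=9/2 v_peak=13/4 T=35/2

v_max²/a_max = (13/4)²/(1/2) = 169/8
143/4 ≥ 169/8 so v_max reached
t_a = (13/4)/(1/2) = 13/2; v_peak = 13/4
d_cruise = 143/4 − 169/8 = 117/8; t_c = (117/8)/(13/4) = 9/2
T = 2·13/2 + 9/2 = 35/2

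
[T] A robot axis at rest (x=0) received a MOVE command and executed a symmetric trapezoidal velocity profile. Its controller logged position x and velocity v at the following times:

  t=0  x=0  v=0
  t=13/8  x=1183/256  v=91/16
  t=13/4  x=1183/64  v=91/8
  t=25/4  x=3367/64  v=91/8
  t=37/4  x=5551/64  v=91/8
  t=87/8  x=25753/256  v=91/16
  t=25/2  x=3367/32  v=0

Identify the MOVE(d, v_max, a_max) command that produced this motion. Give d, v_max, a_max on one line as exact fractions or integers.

d=3367/32 v_max=91/8 a_max=7/2

final state: t=25/2, x=3367/32, v=0 → d = 3367/32
a_max = (91/16−0)/(13/8−0) = 7/2
max v = 91/8 over t∈[13/4,37/4] → v_max = 91/8
check: 91/8·(13/4+6) = 3367/32 ✓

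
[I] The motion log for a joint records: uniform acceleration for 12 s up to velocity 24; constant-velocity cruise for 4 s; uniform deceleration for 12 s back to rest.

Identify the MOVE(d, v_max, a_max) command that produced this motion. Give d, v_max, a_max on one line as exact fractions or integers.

d=384 v_max=24 a_max=2

a_max = 24/12 = 2
d_a = ½·24·12 = 144; d_c = 24·4 = 96
d = 2·144 + 96 = 384
t_c = 4 > 0 so v_max = 24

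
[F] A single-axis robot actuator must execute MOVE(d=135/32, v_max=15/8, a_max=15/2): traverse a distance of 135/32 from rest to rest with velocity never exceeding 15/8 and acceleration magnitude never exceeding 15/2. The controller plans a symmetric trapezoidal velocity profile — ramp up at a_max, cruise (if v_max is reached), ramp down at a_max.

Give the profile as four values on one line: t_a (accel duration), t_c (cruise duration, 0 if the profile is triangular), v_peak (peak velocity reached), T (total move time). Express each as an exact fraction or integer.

vₘ²/aₘ = (15/8)²/(15/2) = 15/32
135/32 ≥ 15/32 → trapezoidal
t_a = (15/8)/(15/2) = 1/4; v_peak = 15/8
d_cruise = 135/32 − 15/32 = 15/4; t_c = (15/4)/(15/8) = 2
T = 2·1/4 + 2 = 5/2

t_a=1/4 t_c=2 v_peak=15/8 T=5/2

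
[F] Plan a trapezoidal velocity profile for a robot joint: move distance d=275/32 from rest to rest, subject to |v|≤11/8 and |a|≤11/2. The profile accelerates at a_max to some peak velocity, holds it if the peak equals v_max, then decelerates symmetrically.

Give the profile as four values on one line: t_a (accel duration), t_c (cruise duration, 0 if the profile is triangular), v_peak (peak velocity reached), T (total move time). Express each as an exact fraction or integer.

t_a=1/4 t_c=6 v_peak=11/8 T=13/2

v_max²/a_max = (11/8)²/(11/2) = 11/32
275/32 ≥ 11/32 → trapezoidal
t_a = (11/8)/(11/2) = 1/4; v_peak = 11/8
d_cruise = 275/32 − 11/32 = 33/4; t_c = (33/4)/(11/8) = 6
T = 2·1/4 + 6 = 13/2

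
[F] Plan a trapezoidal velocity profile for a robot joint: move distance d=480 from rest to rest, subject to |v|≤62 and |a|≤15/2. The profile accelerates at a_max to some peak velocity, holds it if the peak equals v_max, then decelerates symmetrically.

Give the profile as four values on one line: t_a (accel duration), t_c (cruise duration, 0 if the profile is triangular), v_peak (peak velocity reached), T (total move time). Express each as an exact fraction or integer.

t_a=8 t_c=0 v_peak=60 T=16

(v_max)²/a_max = 62²/(15/2) = 7688/15
480 < 7688/15 → triangular
v_peak = √(480·15/2) = √3600 = 60
t_a = 60/(15/2) = 8; t_c = 0
T = 2·8 = 16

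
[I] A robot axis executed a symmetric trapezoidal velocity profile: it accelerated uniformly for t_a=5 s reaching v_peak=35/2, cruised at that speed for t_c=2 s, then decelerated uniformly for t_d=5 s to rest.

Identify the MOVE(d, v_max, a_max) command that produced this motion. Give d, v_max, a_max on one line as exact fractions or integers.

d=245/2 v_max=35/2 a_max=7/2

a_max = (35/2)/5 = 7/2
d_a = ½·35/2·5 = 175/4; d_c = 35/2·2 = 35
d = 2·175/4 + 35 = 245/2
t_c = 2 > 0 → v_max = v_peak = 35/2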